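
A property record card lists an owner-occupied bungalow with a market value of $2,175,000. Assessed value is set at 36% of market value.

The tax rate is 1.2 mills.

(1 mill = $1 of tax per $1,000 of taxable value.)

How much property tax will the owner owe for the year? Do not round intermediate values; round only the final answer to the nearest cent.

$939.60

Assessed value = $2,175,000 × 0.36 = $783,000
Tax = $783,000 × 0.0012 = $939.6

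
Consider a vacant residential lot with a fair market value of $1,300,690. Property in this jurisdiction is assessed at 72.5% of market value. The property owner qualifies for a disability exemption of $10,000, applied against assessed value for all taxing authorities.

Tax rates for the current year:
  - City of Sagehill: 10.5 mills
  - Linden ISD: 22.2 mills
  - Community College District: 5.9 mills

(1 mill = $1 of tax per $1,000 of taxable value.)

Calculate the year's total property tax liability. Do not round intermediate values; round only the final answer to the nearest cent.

$36,013.81

Assessed value = $1,300,690 × 0.725 = $943,000.25
Taxable value = $943,000.25 − $10,000 = $933,000.25
City of Sagehill: $933,000.25 × 0.0105 = $9,796.502625
Linden ISD: $933,000.25 × 0.0222 = $20,712.60555
Community College District: $933,000.25 × 0.0059 = $5,504.701475
Total = $9,796.502625 + $20,712.60555 + $5,504.701475 = $36,013.80965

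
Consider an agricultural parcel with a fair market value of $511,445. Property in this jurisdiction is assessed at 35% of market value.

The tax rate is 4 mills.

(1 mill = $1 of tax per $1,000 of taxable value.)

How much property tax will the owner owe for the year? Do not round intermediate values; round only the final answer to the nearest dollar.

$716

Assessed value = $511,445 × 0.35 = $179,005.75
Tax = $179,005.75 × 0.004 = $716.023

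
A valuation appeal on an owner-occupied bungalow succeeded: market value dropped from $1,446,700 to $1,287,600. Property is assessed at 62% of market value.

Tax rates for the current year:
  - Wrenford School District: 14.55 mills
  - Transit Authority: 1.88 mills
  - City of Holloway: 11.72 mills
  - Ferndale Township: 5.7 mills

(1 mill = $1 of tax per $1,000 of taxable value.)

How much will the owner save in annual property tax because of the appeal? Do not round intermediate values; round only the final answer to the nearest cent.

$3,339.03

Old assessed value = $1,446,700 × 0.62 = $896,954
New assessed value = $1,287,600 × 0.62 = $798,312
Combined rate = 0.01455 + 0.00188 + 0.01172 + 0.0057 = 0.03385
Old tax = $896,954 × 0.03385 = $30,361.8929
New tax = $798,312 × 0.03385 = $27,022.8612
Reduction = $30,361.8929 − $27,022.8612 = $3,339.0317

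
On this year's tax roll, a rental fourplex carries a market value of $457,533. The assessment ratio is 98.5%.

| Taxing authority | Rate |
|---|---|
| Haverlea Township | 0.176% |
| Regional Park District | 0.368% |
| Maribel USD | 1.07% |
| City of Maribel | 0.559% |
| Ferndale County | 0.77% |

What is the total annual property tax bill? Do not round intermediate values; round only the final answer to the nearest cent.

Assessed value = $457,533 × 0.985 = $450,670.005
Haverlea Township: $450,670.005 × 0.00176 = $793.1792088
Regional Park District: $450,670.005 × 0.00368 = $1,658.4656184
Maribel USD: $450,670.005 × 0.0107 = $4,822.1690535
City of Maribel: $450,670.005 × 0.00559 = $2,519.24532795
Ferndale County: $450,670.005 × 0.0077 = $3,470.1590385
Total = $793.1792088 + $1,658.4656184 + $4,822.1690535 + $2,519.24532795 + $3,470.1590385 = $13,263.21824715

$13,263.22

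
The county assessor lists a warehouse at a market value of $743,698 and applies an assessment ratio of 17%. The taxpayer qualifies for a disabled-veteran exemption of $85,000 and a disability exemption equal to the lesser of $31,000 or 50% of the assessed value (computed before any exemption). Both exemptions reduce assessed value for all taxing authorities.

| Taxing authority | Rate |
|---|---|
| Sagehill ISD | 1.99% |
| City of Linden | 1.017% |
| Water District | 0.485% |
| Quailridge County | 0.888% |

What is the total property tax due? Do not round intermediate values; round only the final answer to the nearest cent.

$456.78

Assessed value = $743,698 × 0.17 = $126,428.66
Disability exemption = min($31,000, 50% × $126,428.66) = min($31,000, $63,214.33) = $31,000 (dollar cap binds)
Taxable value = $126,428.66 − $85,000 − $31,000 = $10,428.66
Sagehill ISD: $10,428.66 × 0.0199 = $207.530334
City of Linden: $10,428.66 × 0.01017 = $106.0594722
Water District: $10,428.66 × 0.00485 = $50.579001
Quailridge County: $10,428.66 × 0.00888 = $92.6065008
Total = $456.775308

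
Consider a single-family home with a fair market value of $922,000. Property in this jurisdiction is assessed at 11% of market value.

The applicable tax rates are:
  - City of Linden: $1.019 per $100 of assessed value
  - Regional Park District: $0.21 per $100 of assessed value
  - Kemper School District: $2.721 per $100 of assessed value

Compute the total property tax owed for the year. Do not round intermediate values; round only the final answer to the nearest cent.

Assessed value = $922,000 × 0.11 = $101,420
City of Linden: $101,420 × 0.01019 = $1,033.4698
Regional Park District: $101,420 × 0.0021 = $212.982
Kemper School District: $101,420 × 0.02721 = $2,759.6382
Total = $1,033.4698 + $212.982 + $2,759.6382 = $4,006.09

$4,006.09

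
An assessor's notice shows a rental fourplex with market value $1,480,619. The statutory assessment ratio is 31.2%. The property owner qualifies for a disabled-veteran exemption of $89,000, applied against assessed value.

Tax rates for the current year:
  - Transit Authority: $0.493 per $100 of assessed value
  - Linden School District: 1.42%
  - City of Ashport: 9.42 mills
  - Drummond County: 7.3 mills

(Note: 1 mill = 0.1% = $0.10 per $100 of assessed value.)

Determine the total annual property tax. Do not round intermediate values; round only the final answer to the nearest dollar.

Assessed value = $1,480,619 × 0.312 = $461,953.128
Taxable value = $461,953.128 − $89,000 = $372,953.128
Transit Authority: $372,953.128 × 0.00493 = $1,838.65892104
Linden School District: $372,953.128 × 0.0142 = $5,295.9344176
City of Ashport: $372,953.128 × 0.00942 = $3,513.21846576
Drummond County: $372,953.128 × 0.0073 = $2,722.5578344
Total = $13,370.3696388

$13,370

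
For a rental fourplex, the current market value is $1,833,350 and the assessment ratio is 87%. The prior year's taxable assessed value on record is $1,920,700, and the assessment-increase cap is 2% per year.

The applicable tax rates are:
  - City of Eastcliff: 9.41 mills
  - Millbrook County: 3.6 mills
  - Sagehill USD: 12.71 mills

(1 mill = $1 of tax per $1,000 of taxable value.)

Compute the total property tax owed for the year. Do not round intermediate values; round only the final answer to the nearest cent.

Uncapped assessed value = $1,833,350 × 0.87 = $1,595,014.5
Cap limit = $1,920,700 × 1.02 = $1,959,114
Taxable assessed value = min($1,595,014.5, $1,959,114) = $1,595,014.5 (cap does not bind)
City of Eastcliff: $1,595,014.5 × 0.00941 = $15,009.086445
Millbrook County: $1,595,014.5 × 0.0036 = $5,742.0522
Sagehill USD: $1,595,014.5 × 0.01271 = $20,272.634295
Total = $41,023.77294

$41,023.77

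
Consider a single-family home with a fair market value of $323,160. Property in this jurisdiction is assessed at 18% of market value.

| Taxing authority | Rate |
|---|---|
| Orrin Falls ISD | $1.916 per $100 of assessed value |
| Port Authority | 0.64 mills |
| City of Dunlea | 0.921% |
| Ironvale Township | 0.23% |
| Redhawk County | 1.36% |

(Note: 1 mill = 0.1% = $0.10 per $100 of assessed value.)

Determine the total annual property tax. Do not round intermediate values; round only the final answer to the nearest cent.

$2,612.36

Assessed value = $323,160 × 0.18 = $58,168.8
Orrin Falls ISD: $58,168.8 × 0.01916 = $1,114.514208
Port Authority: $58,168.8 × 0.00064 = $37.228032
City of Dunlea: $58,168.8 × 0.00921 = $535.734648
Ironvale Township: $58,168.8 × 0.0023 = $133.78824
Redhawk County: $58,168.8 × 0.0136 = $791.09568
Total = $2,612.360808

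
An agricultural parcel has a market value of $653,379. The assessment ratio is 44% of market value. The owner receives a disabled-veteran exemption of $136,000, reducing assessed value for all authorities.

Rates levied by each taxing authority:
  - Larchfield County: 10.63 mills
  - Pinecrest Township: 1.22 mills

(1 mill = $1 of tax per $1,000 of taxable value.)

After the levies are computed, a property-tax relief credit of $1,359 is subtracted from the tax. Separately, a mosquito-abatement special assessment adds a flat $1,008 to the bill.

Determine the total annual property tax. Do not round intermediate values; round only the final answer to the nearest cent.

$1,444.12

Assessed value = $653,379 × 0.44 = $287,486.76
Taxable value = $287,486.76 − $136,000 = $151,486.76
Larchfield County: $151,486.76 × 0.01063 = $1,610.3042588
Pinecrest Township: $151,486.76 × 0.00122 = $184.8138472
Levies subtotal = $1,795.118106
After credit = $1,795.118106 − $1,359 = $436.118106
Total = $436.118106 + $1,008 = $1,444.118106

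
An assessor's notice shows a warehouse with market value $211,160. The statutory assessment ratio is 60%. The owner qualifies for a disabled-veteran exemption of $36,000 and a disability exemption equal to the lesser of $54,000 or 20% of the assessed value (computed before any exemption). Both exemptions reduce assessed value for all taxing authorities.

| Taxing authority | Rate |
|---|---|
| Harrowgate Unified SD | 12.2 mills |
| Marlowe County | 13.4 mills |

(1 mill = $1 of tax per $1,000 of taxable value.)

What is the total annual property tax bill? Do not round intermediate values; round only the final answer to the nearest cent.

Assessed value = $211,160 × 0.6 = $126,696
Disability exemption = min($54,000, 20% × $126,696) = min($54,000, $25,339.2) = $25,339.2 (percentage binds)
Taxable value = $126,696 − $36,000 − $25,339.2 = $65,356.8
Harrowgate Unified SD: $65,356.8 × 0.0122 = $797.35296
Marlowe County: $65,356.8 × 0.0134 = $875.78112
Total = $1,673.13408

$1,673.13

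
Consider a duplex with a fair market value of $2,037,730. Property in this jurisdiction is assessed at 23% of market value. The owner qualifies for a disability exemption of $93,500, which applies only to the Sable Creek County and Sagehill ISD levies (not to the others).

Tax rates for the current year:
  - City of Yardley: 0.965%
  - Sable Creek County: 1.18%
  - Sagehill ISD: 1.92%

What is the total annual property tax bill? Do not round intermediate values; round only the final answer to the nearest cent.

$16,153.26

Assessed value = $2,037,730 × 0.23 = $468,677.9
City of Yardley: $468,677.9 × 0.00965 = $4,522.741735
Sable Creek County: ($468,677.9 − $93,500) × 0.0118 = $375,177.9 × 0.0118 = $4,427.09922
Sagehill ISD: ($468,677.9 − $93,500) × 0.0192 = $375,177.9 × 0.0192 = $7,203.41568
Total = $16,153.256635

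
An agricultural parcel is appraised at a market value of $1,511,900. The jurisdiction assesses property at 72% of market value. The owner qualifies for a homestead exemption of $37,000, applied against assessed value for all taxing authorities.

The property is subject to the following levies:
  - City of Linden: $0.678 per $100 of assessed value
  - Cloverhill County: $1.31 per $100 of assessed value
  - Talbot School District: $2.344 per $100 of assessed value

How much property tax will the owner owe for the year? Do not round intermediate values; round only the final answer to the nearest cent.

$45,553.93

Assessed value = $1,511,900 × 0.72 = $1,088,568
Taxable value = $1,088,568 − $37,000 = $1,051,568
City of Linden: $1,051,568 × 0.00678 = $7,129.63104
Cloverhill County: $1,051,568 × 0.0131 = $13,775.5408
Talbot School District: $1,051,568 × 0.02344 = $24,648.75392
Total = $7,129.63104 + $13,775.5408 + $24,648.75392 = $45,553.92576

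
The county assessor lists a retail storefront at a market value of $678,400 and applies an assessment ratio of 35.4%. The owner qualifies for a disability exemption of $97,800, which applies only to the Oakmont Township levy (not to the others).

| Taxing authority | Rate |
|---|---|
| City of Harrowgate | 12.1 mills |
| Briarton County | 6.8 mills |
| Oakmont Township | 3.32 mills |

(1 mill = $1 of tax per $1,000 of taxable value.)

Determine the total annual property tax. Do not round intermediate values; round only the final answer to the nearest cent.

$5,011.52

Assessed value = $678,400 × 0.354 = $240,153.6
City of Harrowgate: $240,153.6 × 0.0121 = $2,905.85856
Briarton County: $240,153.6 × 0.0068 = $1,633.04448
Oakmont Township: ($240,153.6 − $97,800) × 0.00332 = $142,353.6 × 0.00332 = $472.613952
Total = $5,011.516992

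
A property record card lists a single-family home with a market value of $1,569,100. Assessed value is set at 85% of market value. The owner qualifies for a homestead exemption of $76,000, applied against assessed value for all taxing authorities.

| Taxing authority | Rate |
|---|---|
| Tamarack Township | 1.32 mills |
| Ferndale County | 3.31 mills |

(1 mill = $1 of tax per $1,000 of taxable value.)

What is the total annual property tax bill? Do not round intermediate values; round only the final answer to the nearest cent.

Assessed value = $1,569,100 × 0.85 = $1,333,735
Taxable value = $1,333,735 − $76,000 = $1,257,735
Tamarack Township: $1,257,735 × 0.00132 = $1,660.2102
Ferndale County: $1,257,735 × 0.00331 = $4,163.10285
Total = $1,660.2102 + $4,163.10285 = $5,823.31305

$5,823.31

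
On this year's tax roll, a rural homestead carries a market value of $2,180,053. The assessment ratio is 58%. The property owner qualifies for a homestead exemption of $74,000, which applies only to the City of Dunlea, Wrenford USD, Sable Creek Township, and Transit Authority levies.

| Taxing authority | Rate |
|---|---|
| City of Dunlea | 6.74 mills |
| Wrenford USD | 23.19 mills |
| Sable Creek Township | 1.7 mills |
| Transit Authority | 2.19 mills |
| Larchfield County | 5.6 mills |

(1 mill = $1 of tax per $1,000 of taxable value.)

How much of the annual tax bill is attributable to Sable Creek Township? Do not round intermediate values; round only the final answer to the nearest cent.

$2,023.73

Assessed value = $2,180,053 × 0.58 = $1,264,430.74
Sable Creek Township taxable value = $1,264,430.74 − $74,000 = $1,190,430.74
Sable Creek Township levy = $1,190,430.74 × 0.0017 = $2,023.732258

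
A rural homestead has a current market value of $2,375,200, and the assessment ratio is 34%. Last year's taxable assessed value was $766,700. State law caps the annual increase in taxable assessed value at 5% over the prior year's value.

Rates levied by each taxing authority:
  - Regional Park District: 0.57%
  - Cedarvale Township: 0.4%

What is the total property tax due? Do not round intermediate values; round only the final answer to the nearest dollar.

$7,809

Uncapped assessed value = $2,375,200 × 0.34 = $807,568
Cap limit = $766,700 × 1.05 = $805,035
Taxable assessed value = min($807,568, $805,035) = $805,035 (cap binds)
Regional Park District: $805,035 × 0.0057 = $4,588.6995
Cedarvale Township: $805,035 × 0.004 = $3,220.14
Total = $7,808.8395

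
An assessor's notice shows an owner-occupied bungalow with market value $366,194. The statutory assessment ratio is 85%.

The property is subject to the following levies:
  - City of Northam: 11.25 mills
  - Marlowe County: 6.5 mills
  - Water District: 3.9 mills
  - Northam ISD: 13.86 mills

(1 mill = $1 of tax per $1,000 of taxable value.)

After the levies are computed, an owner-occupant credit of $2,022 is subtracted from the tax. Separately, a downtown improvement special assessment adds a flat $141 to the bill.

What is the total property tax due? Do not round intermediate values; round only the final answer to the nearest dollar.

$9,172

Assessed value = $366,194 × 0.85 = $311,264.9
City of Northam: $311,264.9 × 0.01125 = $3,501.730125
Marlowe County: $311,264.9 × 0.0065 = $2,023.22185
Water District: $311,264.9 × 0.0039 = $1,213.93311
Northam ISD: $311,264.9 × 0.01386 = $4,314.131514
Levies subtotal = $11,053.016599
After credit = $11,053.016599 − $2,022 = $9,031.016599
Total = $9,031.016599 + $141 = $9,172.016599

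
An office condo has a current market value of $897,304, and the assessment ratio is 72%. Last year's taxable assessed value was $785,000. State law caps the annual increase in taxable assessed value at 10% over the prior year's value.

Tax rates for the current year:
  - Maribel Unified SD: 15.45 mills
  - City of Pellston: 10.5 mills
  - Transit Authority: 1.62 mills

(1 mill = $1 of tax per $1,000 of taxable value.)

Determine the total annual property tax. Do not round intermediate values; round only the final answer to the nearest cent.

$17,811.84

Uncapped assessed value = $897,304 × 0.72 = $646,058.88
Cap limit = $785,000 × 1.1 = $863,500
Taxable assessed value = min($646,058.88, $863,500) = $646,058.88 (cap does not bind)
Maribel Unified SD: $646,058.88 × 0.01545 = $9,981.609696
City of Pellston: $646,058.88 × 0.0105 = $6,783.61824
Transit Authority: $646,058.88 × 0.00162 = $1,046.6153856
Total = $17,811.8433216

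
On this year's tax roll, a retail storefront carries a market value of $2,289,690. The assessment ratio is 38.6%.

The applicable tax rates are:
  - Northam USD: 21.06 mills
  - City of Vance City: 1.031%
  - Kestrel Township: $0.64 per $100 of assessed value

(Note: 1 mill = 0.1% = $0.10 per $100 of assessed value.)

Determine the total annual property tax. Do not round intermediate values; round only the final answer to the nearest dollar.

Assessed value = $2,289,690 × 0.386 = $883,820.34
Northam USD: $883,820.34 × 0.02106 = $18,613.2563604
City of Vance City: $883,820.34 × 0.01031 = $9,112.1877054
Kestrel Township: $883,820.34 × 0.0064 = $5,656.450176
Total = $33,381.8942418

$33,382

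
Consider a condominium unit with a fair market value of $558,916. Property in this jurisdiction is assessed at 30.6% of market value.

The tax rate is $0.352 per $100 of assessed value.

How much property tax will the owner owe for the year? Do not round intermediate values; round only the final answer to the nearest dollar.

$602

Assessed value = $558,916 × 0.306 = $171,028.296
Tax = $171,028.296 × 0.00352 = $602.01960192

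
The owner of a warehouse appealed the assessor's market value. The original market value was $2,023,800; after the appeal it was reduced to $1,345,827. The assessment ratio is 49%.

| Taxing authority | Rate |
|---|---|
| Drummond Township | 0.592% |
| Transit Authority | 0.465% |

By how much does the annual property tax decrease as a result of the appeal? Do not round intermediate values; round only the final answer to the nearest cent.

Old assessed value = $2,023,800 × 0.49 = $991,662
New assessed value = $1,345,827 × 0.49 = $659,455.23
Combined rate = 0.00592 + 0.00465 = 0.01057
Old tax = $991,662 × 0.01057 = $10,481.86734
New tax = $659,455.23 × 0.01057 = $6,970.4417811
Reduction = $10,481.86734 − $6,970.4417811 = $3,511.4255589

$3,511.43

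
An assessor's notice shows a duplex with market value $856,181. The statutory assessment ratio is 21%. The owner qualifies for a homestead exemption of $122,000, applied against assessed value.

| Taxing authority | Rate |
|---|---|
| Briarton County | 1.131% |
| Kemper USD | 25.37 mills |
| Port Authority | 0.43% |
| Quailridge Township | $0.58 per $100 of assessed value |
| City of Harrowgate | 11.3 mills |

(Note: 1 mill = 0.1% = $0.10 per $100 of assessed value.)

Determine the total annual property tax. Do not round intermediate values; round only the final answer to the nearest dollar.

Assessed value = $856,181 × 0.21 = $179,798.01
Taxable value = $179,798.01 − $122,000 = $57,798.01
Briarton County: $57,798.01 × 0.01131 = $653.6954931
Kemper USD: $57,798.01 × 0.02537 = $1,466.3355137
Port Authority: $57,798.01 × 0.0043 = $248.531443
Quailridge Township: $57,798.01 × 0.0058 = $335.228458
City of Harrowgate: $57,798.01 × 0.0113 = $653.117513
Total = $3,356.9084208

$3,357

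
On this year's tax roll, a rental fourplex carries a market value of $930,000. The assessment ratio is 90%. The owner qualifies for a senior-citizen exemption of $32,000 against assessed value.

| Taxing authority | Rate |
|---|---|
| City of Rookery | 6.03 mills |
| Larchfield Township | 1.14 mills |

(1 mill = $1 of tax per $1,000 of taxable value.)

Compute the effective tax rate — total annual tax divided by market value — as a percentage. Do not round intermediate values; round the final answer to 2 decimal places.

Assessed value = $930,000 × 0.9 = $837,000
Taxable value = $837,000 − $32,000 = $805,000
City of Rookery: $805,000 × 0.00603 = $4,854.15
Larchfield Township: $805,000 × 0.00114 = $917.7
Total tax = $5,771.85
Effective rate = $5,771.85 ÷ $930,000 = 0.62% of market value

0.62%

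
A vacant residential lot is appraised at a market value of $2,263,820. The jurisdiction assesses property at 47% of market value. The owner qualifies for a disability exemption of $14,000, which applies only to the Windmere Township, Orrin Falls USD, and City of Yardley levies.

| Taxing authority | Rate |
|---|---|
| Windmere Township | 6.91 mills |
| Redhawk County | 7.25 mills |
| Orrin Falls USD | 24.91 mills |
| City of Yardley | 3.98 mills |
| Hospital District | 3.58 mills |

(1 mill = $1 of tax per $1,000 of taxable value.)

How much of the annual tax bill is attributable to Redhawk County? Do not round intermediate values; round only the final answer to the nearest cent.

Assessed value = $2,263,820 × 0.47 = $1,063,995.4
Redhawk County taxable value = $1,063,995.4 (exemption does not apply)
Redhawk County levy = $1,063,995.4 × 0.00725 = $7,713.96665

$7,713.97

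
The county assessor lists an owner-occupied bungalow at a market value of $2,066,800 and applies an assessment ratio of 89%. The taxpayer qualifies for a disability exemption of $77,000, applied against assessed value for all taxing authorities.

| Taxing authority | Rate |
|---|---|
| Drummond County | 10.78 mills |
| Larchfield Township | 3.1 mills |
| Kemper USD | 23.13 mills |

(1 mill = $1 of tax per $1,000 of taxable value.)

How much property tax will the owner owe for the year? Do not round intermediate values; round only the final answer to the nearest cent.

$65,228.35

Assessed value = $2,066,800 × 0.89 = $1,839,452
Taxable value = $1,839,452 − $77,000 = $1,762,452
Drummond County: $1,762,452 × 0.01078 = $18,999.23256
Larchfield Township: $1,762,452 × 0.0031 = $5,463.6012
Kemper USD: $1,762,452 × 0.02313 = $40,765.51476
Total = $18,999.23256 + $5,463.6012 + $40,765.51476 = $65,228.34852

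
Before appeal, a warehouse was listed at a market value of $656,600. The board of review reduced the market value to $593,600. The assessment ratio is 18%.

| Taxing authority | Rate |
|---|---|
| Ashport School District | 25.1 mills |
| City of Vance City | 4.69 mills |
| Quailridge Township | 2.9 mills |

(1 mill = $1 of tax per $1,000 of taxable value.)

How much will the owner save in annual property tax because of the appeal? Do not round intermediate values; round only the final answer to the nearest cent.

$370.70

Old assessed value = $656,600 × 0.18 = $118,188
New assessed value = $593,600 × 0.18 = $106,848
Combined rate = 0.0251 + 0.00469 + 0.0029 = 0.03269
Old tax = $118,188 × 0.03269 = $3,863.56572
New tax = $106,848 × 0.03269 = $3,492.86112
Reduction = $3,863.56572 − $3,492.86112 = $370.7046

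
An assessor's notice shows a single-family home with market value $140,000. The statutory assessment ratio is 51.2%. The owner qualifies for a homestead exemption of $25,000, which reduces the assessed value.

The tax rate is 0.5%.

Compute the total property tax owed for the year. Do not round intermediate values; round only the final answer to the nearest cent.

Assessed value = $140,000 × 0.512 = $71,680
Taxable value = $71,680 − $25,000 = $46,680
Tax = $46,680 × 0.005 = $233.4

$233.40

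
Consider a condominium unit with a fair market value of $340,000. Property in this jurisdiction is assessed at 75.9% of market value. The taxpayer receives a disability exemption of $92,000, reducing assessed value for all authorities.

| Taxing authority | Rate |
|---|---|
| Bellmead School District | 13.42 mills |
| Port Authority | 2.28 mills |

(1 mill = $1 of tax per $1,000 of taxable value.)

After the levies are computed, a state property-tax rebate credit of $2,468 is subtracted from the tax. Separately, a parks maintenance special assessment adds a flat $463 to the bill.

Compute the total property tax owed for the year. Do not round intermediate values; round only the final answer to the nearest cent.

$602.14

Assessed value = $340,000 × 0.759 = $258,060
Taxable value = $258,060 − $92,000 = $166,060
Bellmead School District: $166,060 × 0.01342 = $2,228.5252
Port Authority: $166,060 × 0.00228 = $378.6168
Levies subtotal = $2,607.142
After credit = $2,607.142 − $2,468 = $139.142
Total = $139.142 + $463 = $602.142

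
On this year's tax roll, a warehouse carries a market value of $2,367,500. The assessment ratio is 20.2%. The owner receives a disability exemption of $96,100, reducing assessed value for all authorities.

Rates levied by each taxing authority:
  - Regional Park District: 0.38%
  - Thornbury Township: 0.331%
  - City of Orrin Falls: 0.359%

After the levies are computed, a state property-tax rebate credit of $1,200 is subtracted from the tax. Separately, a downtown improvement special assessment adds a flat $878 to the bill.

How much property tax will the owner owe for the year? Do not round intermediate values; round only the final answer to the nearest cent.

$3,766.84

Assessed value = $2,367,500 × 0.202 = $478,235
Taxable value = $478,235 − $96,100 = $382,135
Regional Park District: $382,135 × 0.0038 = $1,452.113
Thornbury Township: $382,135 × 0.00331 = $1,264.86685
City of Orrin Falls: $382,135 × 0.00359 = $1,371.86465
Levies subtotal = $4,088.8445
After credit = $4,088.8445 − $1,200 = $2,888.8445
Total = $2,888.8445 + $878 = $3,766.8445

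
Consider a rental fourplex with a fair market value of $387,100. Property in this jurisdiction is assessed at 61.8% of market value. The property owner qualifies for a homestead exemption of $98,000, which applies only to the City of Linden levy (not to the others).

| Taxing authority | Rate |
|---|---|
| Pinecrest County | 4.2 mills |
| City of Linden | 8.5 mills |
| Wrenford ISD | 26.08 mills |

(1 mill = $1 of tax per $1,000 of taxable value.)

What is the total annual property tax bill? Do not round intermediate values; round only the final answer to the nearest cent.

$8,444.25

Assessed value = $387,100 × 0.618 = $239,227.8
Pinecrest County: $239,227.8 × 0.0042 = $1,004.75676
City of Linden: ($239,227.8 − $98,000) × 0.0085 = $141,227.8 × 0.0085 = $1,200.4363
Wrenford ISD: $239,227.8 × 0.02608 = $6,239.061024
Total = $8,444.254084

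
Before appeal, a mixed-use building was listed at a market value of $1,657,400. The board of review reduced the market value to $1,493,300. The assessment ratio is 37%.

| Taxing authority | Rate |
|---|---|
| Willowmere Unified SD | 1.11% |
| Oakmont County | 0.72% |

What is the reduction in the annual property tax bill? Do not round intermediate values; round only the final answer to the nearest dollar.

$1,111

Old assessed value = $1,657,400 × 0.37 = $613,238
New assessed value = $1,493,300 × 0.37 = $552,521
Combined rate = 0.0111 + 0.0072 = 0.0183
Old tax = $613,238 × 0.0183 = $11,222.2554
New tax = $552,521 × 0.0183 = $10,111.1343
Reduction = $11,222.2554 − $10,111.1343 = $1,111.1211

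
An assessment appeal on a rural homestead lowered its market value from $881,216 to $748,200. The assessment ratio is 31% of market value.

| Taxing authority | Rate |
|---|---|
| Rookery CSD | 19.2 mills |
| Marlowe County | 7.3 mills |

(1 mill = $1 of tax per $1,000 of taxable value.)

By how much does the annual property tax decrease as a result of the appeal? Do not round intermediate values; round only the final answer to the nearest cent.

$1,092.73

Old assessed value = $881,216 × 0.31 = $273,176.96
New assessed value = $748,200 × 0.31 = $231,942
Combined rate = 0.0192 + 0.0073 = 0.0265
Old tax = $273,176.96 × 0.0265 = $7,239.18944
New tax = $231,942 × 0.0265 = $6,146.463
Reduction = $7,239.18944 − $6,146.463 = $1,092.72644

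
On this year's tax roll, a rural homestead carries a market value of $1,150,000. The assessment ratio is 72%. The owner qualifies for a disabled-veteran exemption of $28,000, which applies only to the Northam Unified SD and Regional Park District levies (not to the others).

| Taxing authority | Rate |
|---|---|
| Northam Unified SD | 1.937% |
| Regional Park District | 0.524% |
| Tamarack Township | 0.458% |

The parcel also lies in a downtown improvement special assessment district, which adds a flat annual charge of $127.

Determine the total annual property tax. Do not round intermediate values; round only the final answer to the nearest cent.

$23,607.24

Assessed value = $1,150,000 × 0.72 = $828,000
Northam Unified SD: ($828,000 − $28,000) × 0.01937 = $800,000 × 0.01937 = $15,496
Regional Park District: ($828,000 − $28,000) × 0.00524 = $800,000 × 0.00524 = $4,192
Tamarack Township: $828,000 × 0.00458 = $3,792.24
Levies subtotal = $23,480.24
Total = $23,480.24 + $127 = $23,607.24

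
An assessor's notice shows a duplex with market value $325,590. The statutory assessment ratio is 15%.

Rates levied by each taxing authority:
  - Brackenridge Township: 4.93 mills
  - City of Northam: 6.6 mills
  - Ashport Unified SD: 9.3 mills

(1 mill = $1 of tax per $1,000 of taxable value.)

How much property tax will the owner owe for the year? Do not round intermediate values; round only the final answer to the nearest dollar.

Assessed value = $325,590 × 0.15 = $48,838.5
Brackenridge Township: $48,838.5 × 0.00493 = $240.773805
City of Northam: $48,838.5 × 0.0066 = $322.3341
Ashport Unified SD: $48,838.5 × 0.0093 = $454.19805
Total = $240.773805 + $322.3341 + $454.19805 = $1,017.305955

$1,017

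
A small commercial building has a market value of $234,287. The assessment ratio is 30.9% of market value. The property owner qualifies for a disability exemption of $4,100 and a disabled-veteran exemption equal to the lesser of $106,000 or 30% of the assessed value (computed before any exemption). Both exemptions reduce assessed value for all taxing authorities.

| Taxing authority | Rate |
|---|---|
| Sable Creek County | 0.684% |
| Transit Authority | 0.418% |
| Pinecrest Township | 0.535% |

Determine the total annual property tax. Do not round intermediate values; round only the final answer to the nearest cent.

$762.45

Assessed value = $234,287 × 0.309 = $72,394.683
Disabled-veteran exemption = min($106,000, 30% × $72,394.683) = min($106,000, $21,718.4049) = $21,718.4049 (percentage binds)
Taxable value = $72,394.683 − $4,100 − $21,718.4049 = $46,576.2781
Sable Creek County: $46,576.2781 × 0.00684 = $318.581742204
Transit Authority: $46,576.2781 × 0.00418 = $194.688842458
Pinecrest Township: $46,576.2781 × 0.00535 = $249.183087835
Total = $762.453672497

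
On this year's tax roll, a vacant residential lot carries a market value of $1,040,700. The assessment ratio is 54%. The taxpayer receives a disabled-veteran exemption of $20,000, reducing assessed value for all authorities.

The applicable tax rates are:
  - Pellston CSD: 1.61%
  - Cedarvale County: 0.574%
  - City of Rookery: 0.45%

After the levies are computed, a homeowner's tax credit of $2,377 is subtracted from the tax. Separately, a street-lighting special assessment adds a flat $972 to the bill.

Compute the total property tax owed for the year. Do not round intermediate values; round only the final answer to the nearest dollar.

$12,871

Assessed value = $1,040,700 × 0.54 = $561,978
Taxable value = $561,978 − $20,000 = $541,978
Pellston CSD: $541,978 × 0.0161 = $8,725.8458
Cedarvale County: $541,978 × 0.00574 = $3,110.95372
City of Rookery: $541,978 × 0.0045 = $2,438.901
Levies subtotal = $14,275.70052
After credit = $14,275.70052 − $2,377 = $11,898.70052
Total = $11,898.70052 + $972 = $12,870.70052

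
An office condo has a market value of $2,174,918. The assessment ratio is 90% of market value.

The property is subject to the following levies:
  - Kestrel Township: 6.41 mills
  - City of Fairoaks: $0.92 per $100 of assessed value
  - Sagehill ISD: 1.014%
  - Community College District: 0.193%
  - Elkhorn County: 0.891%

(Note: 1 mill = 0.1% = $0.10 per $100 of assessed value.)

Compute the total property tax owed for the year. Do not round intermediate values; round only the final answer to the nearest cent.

$71,622.22

Assessed value = $2,174,918 × 0.9 = $1,957,426.2
Kestrel Township: $1,957,426.2 × 0.00641 = $12,547.101942
City of Fairoaks: $1,957,426.2 × 0.0092 = $18,008.32104
Sagehill ISD: $1,957,426.2 × 0.01014 = $19,848.301668
Community College District: $1,957,426.2 × 0.00193 = $3,777.832566
Elkhorn County: $1,957,426.2 × 0.00891 = $17,440.667442
Total = $71,622.224658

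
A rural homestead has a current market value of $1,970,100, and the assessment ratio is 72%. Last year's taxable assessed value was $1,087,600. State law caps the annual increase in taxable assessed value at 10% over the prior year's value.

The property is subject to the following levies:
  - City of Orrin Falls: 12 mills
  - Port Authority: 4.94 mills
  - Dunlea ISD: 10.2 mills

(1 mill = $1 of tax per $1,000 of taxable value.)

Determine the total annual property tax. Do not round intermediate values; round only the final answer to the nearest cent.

Uncapped assessed value = $1,970,100 × 0.72 = $1,418,472
Cap limit = $1,087,600 × 1.1 = $1,196,360
Taxable assessed value = min($1,418,472, $1,196,360) = $1,196,360 (cap binds)
City of Orrin Falls: $1,196,360 × 0.012 = $14,356.32
Port Authority: $1,196,360 × 0.00494 = $5,910.0184
Dunlea ISD: $1,196,360 × 0.0102 = $12,202.872
Total = $32,469.2104

$32,469.21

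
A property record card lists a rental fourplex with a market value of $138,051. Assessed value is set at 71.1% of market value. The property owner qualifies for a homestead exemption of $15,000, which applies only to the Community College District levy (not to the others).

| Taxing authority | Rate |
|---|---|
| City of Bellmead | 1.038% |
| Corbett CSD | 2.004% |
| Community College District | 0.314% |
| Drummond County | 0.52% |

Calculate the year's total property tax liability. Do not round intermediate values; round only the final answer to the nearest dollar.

Assessed value = $138,051 × 0.711 = $98,154.261
City of Bellmead: $98,154.261 × 0.01038 = $1,018.84122918
Corbett CSD: $98,154.261 × 0.02004 = $1,967.01139044
Community College District: ($98,154.261 − $15,000) × 0.00314 = $83,154.261 × 0.00314 = $261.10437954
Drummond County: $98,154.261 × 0.0052 = $510.4021572
Total = $3,757.35915636

$3,757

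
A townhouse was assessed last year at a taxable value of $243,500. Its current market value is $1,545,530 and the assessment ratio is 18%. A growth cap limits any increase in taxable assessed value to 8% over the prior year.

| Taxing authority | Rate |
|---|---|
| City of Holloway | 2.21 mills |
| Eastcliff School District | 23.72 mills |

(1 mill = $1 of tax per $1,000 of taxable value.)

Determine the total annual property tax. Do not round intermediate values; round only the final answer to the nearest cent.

Uncapped assessed value = $1,545,530 × 0.18 = $278,195.4
Cap limit = $243,500 × 1.08 = $262,980
Taxable assessed value = min($278,195.4, $262,980) = $262,980 (cap binds)
City of Holloway: $262,980 × 0.00221 = $581.1858
Eastcliff School District: $262,980 × 0.02372 = $6,237.8856
Total = $6,819.0714

$6,819.07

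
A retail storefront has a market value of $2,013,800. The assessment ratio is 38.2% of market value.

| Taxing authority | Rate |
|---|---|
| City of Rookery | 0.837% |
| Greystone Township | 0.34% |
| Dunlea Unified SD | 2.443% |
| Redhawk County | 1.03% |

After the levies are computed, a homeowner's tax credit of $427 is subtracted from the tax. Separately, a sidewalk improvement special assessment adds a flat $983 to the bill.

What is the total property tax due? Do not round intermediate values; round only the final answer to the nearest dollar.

$36,327

Assessed value = $2,013,800 × 0.382 = $769,271.6
City of Rookery: $769,271.6 × 0.00837 = $6,438.803292
Greystone Township: $769,271.6 × 0.0034 = $2,615.52344
Dunlea Unified SD: $769,271.6 × 0.02443 = $18,793.305188
Redhawk County: $769,271.6 × 0.0103 = $7,923.49748
Levies subtotal = $35,771.1294
After credit = $35,771.1294 − $427 = $35,344.1294
Total = $35,344.1294 + $983 = $36,327.1294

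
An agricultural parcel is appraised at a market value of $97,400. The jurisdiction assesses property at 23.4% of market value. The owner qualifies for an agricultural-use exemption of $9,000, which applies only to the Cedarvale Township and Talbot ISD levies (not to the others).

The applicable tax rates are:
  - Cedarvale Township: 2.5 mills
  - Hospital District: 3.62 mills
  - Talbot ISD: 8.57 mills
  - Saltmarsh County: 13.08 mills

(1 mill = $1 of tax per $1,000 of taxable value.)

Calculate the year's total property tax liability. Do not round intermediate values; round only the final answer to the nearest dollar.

$533

Assessed value = $97,400 × 0.234 = $22,791.6
Cedarvale Township: ($22,791.6 − $9,000) × 0.0025 = $13,791.6 × 0.0025 = $34.479
Hospital District: $22,791.6 × 0.00362 = $82.505592
Talbot ISD: ($22,791.6 − $9,000) × 0.00857 = $13,791.6 × 0.00857 = $118.194012
Saltmarsh County: $22,791.6 × 0.01308 = $298.114128
Total = $533.292732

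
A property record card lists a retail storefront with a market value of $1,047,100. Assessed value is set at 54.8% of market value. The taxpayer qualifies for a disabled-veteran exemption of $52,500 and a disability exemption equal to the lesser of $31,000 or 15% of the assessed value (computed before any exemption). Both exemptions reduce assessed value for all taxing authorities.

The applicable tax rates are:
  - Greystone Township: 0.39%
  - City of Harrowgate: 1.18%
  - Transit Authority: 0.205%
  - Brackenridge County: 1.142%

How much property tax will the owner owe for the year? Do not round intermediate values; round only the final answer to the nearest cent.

Assessed value = $1,047,100 × 0.548 = $573,810.8
Disability exemption = min($31,000, 15% × $573,810.8) = min($31,000, $86,071.62) = $31,000 (dollar cap binds)
Taxable value = $573,810.8 − $52,500 − $31,000 = $490,310.8
Greystone Township: $490,310.8 × 0.0039 = $1,912.21212
City of Harrowgate: $490,310.8 × 0.0118 = $5,785.66744
Transit Authority: $490,310.8 × 0.00205 = $1,005.13714
Brackenridge County: $490,310.8 × 0.01142 = $5,599.349336
Total = $14,302.366036

$14,302.37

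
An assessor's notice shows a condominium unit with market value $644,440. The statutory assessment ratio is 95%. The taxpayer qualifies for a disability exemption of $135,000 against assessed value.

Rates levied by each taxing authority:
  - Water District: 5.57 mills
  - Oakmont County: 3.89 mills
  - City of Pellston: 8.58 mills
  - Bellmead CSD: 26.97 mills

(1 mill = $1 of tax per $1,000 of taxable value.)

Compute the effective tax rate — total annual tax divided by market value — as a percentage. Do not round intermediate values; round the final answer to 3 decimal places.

Assessed value = $644,440 × 0.95 = $612,218
Taxable value = $612,218 − $135,000 = $477,218
Water District: $477,218 × 0.00557 = $2,658.10426
Oakmont County: $477,218 × 0.00389 = $1,856.37802
City of Pellston: $477,218 × 0.00858 = $4,094.53044
Bellmead CSD: $477,218 × 0.02697 = $12,870.56946
Total tax = $21,479.58218
Effective rate = $21,479.58218 ÷ $644,440 = 3.333% of market value

3.333%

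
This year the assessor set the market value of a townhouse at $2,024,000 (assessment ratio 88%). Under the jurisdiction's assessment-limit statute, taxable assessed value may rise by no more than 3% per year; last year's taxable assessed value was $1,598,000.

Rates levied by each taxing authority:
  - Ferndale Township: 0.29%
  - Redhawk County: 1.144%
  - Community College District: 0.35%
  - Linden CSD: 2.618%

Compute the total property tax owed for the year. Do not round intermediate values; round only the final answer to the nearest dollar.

$72,454

Uncapped assessed value = $2,024,000 × 0.88 = $1,781,120
Cap limit = $1,598,000 × 1.03 = $1,645,940
Taxable assessed value = min($1,781,120, $1,645,940) = $1,645,940 (cap binds)
Ferndale Township: $1,645,940 × 0.0029 = $4,773.226
Redhawk County: $1,645,940 × 0.01144 = $18,829.5536
Community College District: $1,645,940 × 0.0035 = $5,760.79
Linden CSD: $1,645,940 × 0.02618 = $43,090.7092
Total = $72,454.2788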